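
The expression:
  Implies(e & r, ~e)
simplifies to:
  ~e | ~r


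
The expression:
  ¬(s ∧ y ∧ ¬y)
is always true.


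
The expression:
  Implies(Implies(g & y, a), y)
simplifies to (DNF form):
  y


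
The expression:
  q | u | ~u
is always true.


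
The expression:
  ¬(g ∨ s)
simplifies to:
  ¬g ∧ ¬s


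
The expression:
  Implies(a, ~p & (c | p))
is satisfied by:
  {c: True, a: False, p: False}
  {c: False, a: False, p: False}
  {p: True, c: True, a: False}
  {p: True, c: False, a: False}
  {a: True, c: True, p: False}


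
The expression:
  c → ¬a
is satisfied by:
  {c: False, a: False}
  {a: True, c: False}
  {c: True, a: False}


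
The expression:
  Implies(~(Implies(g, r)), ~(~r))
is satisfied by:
  {r: True, g: False}
  {g: False, r: False}
  {g: True, r: True}


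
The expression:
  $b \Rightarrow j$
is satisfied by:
  {j: True, b: False}
  {b: False, j: False}
  {b: True, j: True}


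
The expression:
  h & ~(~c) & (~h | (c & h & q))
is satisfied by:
  {h: True, c: True, q: True}


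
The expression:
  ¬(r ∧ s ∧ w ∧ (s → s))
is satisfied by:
  {s: False, w: False, r: False}
  {r: True, s: False, w: False}
  {w: True, s: False, r: False}
  {r: True, w: True, s: False}
  {s: True, r: False, w: False}
  {r: True, s: True, w: False}
  {w: True, s: True, r: False}


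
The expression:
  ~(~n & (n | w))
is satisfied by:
  {n: True, w: False}
  {w: False, n: False}
  {w: True, n: True}


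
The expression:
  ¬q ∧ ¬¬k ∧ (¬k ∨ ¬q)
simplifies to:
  k ∧ ¬q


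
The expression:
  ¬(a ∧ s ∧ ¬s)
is always true.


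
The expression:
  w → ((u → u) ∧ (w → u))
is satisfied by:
  {u: True, w: False}
  {w: False, u: False}
  {w: True, u: True}


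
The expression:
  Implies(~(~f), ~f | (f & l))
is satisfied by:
  {l: True, f: False}
  {f: False, l: False}
  {f: True, l: True}


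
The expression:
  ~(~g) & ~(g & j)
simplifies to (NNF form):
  g & ~j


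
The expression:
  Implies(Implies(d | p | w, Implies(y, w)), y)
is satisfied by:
  {y: True}


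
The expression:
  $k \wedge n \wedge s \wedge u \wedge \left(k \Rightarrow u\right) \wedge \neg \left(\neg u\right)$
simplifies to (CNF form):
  $k \wedge n \wedge s \wedge u$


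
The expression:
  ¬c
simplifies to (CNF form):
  ¬c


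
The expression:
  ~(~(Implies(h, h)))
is always true.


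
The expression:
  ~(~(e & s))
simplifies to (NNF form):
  e & s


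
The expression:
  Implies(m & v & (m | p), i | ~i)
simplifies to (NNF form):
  True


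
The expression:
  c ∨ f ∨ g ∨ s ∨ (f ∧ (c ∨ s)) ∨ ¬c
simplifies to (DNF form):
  True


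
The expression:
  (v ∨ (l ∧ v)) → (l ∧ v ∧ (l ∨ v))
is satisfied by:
  {l: True, v: False}
  {v: False, l: False}
  {v: True, l: True}


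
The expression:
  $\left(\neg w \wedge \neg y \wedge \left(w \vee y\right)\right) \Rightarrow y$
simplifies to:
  $\text{True}$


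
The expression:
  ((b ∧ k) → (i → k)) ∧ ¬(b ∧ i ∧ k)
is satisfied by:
  {k: False, b: False, i: False}
  {i: True, k: False, b: False}
  {b: True, k: False, i: False}
  {i: True, b: True, k: False}
  {k: True, i: False, b: False}
  {i: True, k: True, b: False}
  {b: True, k: True, i: False}


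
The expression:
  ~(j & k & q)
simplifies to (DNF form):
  ~j | ~k | ~q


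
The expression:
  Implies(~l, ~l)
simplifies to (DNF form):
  True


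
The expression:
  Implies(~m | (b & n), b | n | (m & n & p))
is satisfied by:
  {n: True, b: True, m: True}
  {n: True, b: True, m: False}
  {n: True, m: True, b: False}
  {n: True, m: False, b: False}
  {b: True, m: True, n: False}
  {b: True, m: False, n: False}
  {m: True, b: False, n: False}


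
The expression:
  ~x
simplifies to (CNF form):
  ~x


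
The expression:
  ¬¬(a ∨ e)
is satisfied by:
  {a: True, e: True}
  {a: True, e: False}
  {e: True, a: False}


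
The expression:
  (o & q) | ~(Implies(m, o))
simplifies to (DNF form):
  (o & q) | (m & ~o)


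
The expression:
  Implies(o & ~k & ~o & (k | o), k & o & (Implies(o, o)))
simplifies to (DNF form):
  True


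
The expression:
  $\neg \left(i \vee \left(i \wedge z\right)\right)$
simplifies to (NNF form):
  $\neg i$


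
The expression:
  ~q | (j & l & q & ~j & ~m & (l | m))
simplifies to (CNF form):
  ~q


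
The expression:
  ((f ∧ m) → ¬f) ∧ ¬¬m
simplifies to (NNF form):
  m ∧ ¬f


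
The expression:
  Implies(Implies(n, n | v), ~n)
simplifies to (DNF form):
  ~n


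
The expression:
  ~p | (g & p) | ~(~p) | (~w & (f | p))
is always true.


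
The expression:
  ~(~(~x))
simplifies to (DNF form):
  ~x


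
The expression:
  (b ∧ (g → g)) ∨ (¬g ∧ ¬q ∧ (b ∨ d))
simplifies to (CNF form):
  (b ∨ d) ∧ (b ∨ ¬g) ∧ (b ∨ ¬q)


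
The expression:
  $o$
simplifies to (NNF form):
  $o$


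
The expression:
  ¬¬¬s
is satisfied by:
  {s: False}


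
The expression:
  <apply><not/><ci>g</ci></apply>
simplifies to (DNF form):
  <apply><not/><ci>g</ci></apply>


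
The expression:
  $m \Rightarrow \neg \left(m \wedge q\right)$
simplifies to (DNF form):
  $\neg m \vee \neg q$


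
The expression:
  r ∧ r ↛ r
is never true.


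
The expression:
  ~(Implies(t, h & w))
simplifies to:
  t & (~h | ~w)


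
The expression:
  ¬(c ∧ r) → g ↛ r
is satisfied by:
  {c: True, g: True, r: False}
  {g: True, r: False, c: False}
  {r: True, c: True, g: True}
  {r: True, c: True, g: False}


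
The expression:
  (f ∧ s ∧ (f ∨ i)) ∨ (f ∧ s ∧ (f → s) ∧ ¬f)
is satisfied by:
  {s: True, f: True}


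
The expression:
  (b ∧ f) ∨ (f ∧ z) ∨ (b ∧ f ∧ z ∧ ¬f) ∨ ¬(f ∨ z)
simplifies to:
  (b ∧ ¬z) ∨ (f ∧ z) ∨ (¬f ∧ ¬z)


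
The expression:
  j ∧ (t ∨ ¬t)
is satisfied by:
  {j: True}


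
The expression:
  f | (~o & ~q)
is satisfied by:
  {f: True, o: False, q: False}
  {q: True, f: True, o: False}
  {f: True, o: True, q: False}
  {q: True, f: True, o: True}
  {q: False, o: False, f: False}


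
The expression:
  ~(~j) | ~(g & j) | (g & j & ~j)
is always true.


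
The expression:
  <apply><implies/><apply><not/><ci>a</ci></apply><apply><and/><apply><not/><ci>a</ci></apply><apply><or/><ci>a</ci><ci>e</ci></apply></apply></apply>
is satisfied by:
  {a: True, e: True}
  {a: True, e: False}
  {e: True, a: False}


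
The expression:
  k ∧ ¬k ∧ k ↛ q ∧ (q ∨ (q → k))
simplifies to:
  False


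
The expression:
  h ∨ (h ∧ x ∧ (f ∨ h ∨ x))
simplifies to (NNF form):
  h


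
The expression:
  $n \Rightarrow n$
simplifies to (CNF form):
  $\text{True}$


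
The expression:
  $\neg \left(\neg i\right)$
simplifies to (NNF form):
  $i$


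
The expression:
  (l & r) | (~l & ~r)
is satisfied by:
  {l: False, r: False}
  {r: True, l: True}


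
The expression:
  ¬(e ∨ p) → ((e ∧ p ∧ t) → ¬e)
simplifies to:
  True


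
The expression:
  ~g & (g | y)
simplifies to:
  y & ~g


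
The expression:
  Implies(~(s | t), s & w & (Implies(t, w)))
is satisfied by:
  {t: True, s: True}
  {t: True, s: False}
  {s: True, t: False}


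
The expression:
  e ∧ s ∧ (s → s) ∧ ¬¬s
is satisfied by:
  {e: True, s: True}


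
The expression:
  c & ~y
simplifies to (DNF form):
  c & ~y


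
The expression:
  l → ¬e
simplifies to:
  ¬e ∨ ¬l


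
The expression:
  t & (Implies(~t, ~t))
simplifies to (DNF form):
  t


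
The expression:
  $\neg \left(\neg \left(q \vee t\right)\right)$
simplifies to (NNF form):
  $q \vee t$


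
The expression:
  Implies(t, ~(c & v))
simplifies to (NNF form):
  ~c | ~t | ~v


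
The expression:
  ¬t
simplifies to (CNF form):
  ¬t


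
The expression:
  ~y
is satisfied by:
  {y: False}


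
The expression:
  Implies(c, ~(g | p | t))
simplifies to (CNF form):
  (~c | ~g) & (~c | ~p) & (~c | ~t)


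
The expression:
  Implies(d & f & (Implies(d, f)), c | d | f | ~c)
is always true.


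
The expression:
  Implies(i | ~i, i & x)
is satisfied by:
  {i: True, x: True}


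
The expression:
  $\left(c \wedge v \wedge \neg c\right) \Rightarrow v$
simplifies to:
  $\text{True}$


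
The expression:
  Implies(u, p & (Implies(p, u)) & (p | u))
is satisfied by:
  {p: True, u: False}
  {u: False, p: False}
  {u: True, p: True}


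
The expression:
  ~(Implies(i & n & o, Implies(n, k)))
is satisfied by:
  {n: True, o: True, i: True, k: False}


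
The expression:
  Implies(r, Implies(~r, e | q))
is always true.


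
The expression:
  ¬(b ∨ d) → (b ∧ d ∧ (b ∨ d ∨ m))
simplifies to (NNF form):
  b ∨ d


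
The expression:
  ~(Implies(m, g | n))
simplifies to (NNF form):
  m & ~g & ~n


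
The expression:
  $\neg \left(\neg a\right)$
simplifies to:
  $a$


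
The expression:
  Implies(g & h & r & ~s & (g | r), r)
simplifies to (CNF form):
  True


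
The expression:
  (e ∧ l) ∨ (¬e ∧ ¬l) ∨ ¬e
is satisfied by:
  {l: True, e: False}
  {e: False, l: False}
  {e: True, l: True}


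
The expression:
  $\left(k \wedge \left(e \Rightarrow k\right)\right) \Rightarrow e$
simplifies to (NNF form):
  $e \vee \neg k$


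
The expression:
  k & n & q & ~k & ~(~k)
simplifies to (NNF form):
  False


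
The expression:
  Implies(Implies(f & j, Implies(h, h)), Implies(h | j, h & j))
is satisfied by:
  {j: False, h: False}
  {h: True, j: True}


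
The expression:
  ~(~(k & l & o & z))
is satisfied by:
  {k: True, z: True, o: True, l: True}


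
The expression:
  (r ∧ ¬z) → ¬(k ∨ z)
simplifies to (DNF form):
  z ∨ ¬k ∨ ¬r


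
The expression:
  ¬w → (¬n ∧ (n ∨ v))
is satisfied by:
  {v: True, w: True, n: False}
  {w: True, n: False, v: False}
  {v: True, w: True, n: True}
  {w: True, n: True, v: False}
  {v: True, n: False, w: False}


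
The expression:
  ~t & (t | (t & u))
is never true.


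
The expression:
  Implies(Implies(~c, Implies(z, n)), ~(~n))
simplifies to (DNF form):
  n | (z & ~c)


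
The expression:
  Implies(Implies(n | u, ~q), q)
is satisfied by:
  {q: True}


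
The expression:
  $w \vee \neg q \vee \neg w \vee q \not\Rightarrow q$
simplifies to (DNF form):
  $\text{True}$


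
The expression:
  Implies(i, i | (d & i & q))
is always true.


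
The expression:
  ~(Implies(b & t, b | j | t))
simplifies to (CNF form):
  False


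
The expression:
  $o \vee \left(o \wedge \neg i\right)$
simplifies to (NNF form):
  $o$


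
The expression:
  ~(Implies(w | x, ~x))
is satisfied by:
  {x: True}


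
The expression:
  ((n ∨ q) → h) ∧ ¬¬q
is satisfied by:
  {h: True, q: True}


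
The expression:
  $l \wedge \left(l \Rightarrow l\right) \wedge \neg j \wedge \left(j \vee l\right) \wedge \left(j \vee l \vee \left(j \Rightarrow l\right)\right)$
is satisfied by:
  {l: True, j: False}


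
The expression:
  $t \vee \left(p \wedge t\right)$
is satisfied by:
  {t: True}


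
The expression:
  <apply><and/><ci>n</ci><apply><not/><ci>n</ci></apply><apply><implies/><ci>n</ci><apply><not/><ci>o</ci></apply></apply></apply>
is never true.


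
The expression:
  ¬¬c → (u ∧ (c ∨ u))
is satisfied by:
  {u: True, c: False}
  {c: False, u: False}
  {c: True, u: True}


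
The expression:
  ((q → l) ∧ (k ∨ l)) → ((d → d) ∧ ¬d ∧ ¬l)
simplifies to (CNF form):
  ¬l ∧ (q ∨ ¬d ∨ ¬k)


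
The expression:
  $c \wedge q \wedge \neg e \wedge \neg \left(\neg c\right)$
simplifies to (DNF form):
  $c \wedge q \wedge \neg e$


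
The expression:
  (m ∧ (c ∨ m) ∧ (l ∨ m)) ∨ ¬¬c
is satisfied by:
  {c: True, m: True}
  {c: True, m: False}
  {m: True, c: False}


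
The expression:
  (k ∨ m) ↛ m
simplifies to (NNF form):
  k ∧ ¬m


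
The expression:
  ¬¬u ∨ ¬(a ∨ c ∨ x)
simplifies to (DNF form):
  u ∨ (¬a ∧ ¬c ∧ ¬x)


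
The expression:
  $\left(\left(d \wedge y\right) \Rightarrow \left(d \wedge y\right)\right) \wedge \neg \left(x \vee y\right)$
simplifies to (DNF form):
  $\neg x \wedge \neg y$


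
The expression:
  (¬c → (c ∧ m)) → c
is always true.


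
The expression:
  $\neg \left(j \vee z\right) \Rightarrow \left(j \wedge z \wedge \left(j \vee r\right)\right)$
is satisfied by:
  {z: True, j: True}
  {z: True, j: False}
  {j: True, z: False}


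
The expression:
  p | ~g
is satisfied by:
  {p: True, g: False}
  {g: False, p: False}
  {g: True, p: True}


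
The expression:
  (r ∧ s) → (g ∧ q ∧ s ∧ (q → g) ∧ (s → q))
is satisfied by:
  {q: True, g: True, s: False, r: False}
  {q: True, g: False, s: False, r: False}
  {g: True, q: False, s: False, r: False}
  {q: False, g: False, s: False, r: False}
  {r: True, q: True, g: True, s: False}
  {r: True, q: True, g: False, s: False}
  {r: True, g: True, q: False, s: False}
  {r: True, g: False, q: False, s: False}
  {q: True, s: True, g: True, r: False}
  {q: True, s: True, g: False, r: False}
  {s: True, g: True, q: False, r: False}
  {s: True, q: False, g: False, r: False}
  {r: True, q: True, s: True, g: True}


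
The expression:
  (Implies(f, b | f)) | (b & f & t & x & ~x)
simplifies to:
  True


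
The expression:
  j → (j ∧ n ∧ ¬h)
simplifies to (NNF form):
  (n ∧ ¬h) ∨ ¬j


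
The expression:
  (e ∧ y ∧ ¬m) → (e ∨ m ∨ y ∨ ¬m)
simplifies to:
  True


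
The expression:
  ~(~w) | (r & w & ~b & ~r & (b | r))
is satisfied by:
  {w: True}


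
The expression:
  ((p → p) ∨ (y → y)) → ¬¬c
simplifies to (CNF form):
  c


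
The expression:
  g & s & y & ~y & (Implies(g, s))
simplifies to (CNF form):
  False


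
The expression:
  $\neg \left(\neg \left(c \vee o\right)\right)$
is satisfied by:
  {o: True, c: True}
  {o: True, c: False}
  {c: True, o: False}


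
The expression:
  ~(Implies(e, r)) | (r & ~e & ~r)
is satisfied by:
  {e: True, r: False}


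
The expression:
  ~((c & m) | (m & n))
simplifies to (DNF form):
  ~m | (~c & ~n)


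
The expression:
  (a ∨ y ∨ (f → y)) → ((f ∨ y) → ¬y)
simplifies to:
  ¬y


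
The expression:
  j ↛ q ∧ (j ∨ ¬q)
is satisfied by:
  {j: True, q: False}


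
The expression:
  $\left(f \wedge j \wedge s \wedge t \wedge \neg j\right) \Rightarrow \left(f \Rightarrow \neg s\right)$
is always true.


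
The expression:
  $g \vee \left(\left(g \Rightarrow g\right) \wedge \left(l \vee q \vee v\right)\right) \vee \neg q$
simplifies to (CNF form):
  $\text{True}$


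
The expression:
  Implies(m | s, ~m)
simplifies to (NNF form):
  ~m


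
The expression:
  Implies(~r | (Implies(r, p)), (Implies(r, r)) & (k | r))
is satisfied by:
  {r: True, k: True}
  {r: True, k: False}
  {k: True, r: False}


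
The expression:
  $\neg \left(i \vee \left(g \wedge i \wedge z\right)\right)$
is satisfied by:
  {i: False}


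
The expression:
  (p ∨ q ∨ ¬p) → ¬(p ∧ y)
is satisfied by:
  {p: False, y: False}
  {y: True, p: False}
  {p: True, y: False}


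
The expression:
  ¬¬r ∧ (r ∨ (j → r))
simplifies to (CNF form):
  r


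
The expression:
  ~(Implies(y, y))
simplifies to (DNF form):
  False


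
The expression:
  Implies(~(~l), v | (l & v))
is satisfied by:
  {v: True, l: False}
  {l: False, v: False}
  {l: True, v: True}


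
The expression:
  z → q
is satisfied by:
  {q: True, z: False}
  {z: False, q: False}
  {z: True, q: True}


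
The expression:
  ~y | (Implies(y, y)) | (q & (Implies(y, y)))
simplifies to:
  True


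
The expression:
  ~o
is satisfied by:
  {o: False}


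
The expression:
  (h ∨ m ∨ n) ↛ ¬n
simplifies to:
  n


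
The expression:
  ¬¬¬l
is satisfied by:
  {l: False}


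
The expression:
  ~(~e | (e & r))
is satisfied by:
  {e: True, r: False}


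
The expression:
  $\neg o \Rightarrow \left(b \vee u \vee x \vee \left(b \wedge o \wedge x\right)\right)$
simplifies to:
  $b \vee o \vee u \vee x$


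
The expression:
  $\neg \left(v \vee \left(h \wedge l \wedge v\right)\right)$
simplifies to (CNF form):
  $\neg v$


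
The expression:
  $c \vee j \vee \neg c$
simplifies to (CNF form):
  $\text{True}$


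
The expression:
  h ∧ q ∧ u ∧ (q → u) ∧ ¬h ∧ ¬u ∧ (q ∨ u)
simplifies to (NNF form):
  False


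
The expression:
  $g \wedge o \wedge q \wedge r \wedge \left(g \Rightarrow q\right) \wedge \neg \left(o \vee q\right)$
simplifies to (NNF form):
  $\text{False}$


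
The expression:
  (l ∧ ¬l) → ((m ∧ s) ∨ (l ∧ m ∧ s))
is always true.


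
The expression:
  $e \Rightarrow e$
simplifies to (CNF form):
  $\text{True}$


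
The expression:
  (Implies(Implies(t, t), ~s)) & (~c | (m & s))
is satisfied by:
  {c: False, s: False}


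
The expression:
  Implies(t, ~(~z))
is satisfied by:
  {z: True, t: False}
  {t: False, z: False}
  {t: True, z: True}


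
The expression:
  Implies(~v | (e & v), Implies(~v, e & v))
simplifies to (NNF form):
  v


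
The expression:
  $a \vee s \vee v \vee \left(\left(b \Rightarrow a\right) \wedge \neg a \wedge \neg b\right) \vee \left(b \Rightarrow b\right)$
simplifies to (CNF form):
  $\text{True}$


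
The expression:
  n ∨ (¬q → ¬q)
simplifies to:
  True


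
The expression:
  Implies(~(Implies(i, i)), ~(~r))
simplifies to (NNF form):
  True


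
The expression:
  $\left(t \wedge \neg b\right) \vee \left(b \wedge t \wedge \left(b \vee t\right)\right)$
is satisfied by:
  {t: True}


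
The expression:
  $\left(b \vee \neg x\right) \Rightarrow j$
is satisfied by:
  {x: True, j: True, b: False}
  {j: True, b: False, x: False}
  {x: True, j: True, b: True}
  {j: True, b: True, x: False}
  {x: True, b: False, j: False}


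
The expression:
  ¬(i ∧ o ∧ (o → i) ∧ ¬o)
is always true.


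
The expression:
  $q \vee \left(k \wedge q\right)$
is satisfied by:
  {q: True}


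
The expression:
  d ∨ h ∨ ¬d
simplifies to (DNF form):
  True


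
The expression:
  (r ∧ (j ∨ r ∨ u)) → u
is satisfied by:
  {u: True, r: False}
  {r: False, u: False}
  {r: True, u: True}


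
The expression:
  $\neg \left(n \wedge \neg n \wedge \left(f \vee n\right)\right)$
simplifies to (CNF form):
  $\text{True}$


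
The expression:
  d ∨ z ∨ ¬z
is always true.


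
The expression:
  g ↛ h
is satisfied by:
  {g: True, h: False}


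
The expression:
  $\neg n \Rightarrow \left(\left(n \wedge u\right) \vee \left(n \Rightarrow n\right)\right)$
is always true.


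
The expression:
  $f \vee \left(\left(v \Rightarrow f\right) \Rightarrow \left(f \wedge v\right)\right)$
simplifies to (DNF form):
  $f \vee v$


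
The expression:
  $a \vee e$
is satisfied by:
  {a: True, e: True}
  {a: True, e: False}
  {e: True, a: False}


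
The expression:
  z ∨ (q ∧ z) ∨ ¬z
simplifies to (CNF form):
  True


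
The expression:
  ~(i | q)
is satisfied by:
  {q: False, i: False}


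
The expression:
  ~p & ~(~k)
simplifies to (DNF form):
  k & ~p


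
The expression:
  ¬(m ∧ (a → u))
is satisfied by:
  {a: True, u: False, m: False}
  {u: False, m: False, a: False}
  {a: True, u: True, m: False}
  {u: True, a: False, m: False}
  {m: True, a: True, u: False}


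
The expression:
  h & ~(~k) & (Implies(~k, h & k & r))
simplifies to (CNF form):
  h & k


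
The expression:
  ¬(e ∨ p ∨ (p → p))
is never true.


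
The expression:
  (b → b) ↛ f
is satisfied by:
  {f: False}


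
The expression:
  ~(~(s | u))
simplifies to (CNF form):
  s | u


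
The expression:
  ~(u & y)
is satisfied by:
  {u: False, y: False}
  {y: True, u: False}
  {u: True, y: False}


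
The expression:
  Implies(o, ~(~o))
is always true.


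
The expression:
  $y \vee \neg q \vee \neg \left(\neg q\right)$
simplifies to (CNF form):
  $\text{True}$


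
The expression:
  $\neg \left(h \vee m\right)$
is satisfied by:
  {h: False, m: False}


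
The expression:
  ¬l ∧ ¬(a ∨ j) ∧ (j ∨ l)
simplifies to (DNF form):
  False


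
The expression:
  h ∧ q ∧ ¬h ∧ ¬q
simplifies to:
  False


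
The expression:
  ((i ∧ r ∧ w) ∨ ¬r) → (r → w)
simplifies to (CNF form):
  True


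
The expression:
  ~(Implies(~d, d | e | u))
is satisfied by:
  {u: False, e: False, d: False}


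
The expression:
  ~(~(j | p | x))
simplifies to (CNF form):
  j | p | x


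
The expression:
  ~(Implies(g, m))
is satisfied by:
  {g: True, m: False}


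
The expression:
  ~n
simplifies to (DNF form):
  ~n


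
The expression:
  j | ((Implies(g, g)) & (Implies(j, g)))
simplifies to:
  True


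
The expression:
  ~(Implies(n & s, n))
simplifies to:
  False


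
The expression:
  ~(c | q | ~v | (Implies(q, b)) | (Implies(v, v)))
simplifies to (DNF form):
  False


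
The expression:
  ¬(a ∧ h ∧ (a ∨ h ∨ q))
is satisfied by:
  {h: False, a: False}
  {a: True, h: False}
  {h: True, a: False}


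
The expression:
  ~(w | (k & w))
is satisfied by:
  {w: False}


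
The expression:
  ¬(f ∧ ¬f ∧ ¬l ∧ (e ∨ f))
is always true.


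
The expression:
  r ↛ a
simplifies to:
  r ∧ ¬a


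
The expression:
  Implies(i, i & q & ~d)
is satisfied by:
  {q: True, i: False, d: False}
  {q: False, i: False, d: False}
  {d: True, q: True, i: False}
  {d: True, q: False, i: False}
  {i: True, q: True, d: False}


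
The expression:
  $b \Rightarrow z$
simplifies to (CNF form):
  $z \vee \neg b$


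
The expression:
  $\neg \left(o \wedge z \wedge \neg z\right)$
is always true.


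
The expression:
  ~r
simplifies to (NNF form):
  ~r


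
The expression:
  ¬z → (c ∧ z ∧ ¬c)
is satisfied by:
  {z: True}


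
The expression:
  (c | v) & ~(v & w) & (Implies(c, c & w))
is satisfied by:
  {w: True, c: True, v: False}
  {v: True, c: False, w: False}


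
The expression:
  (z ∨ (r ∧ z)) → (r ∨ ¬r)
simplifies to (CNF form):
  True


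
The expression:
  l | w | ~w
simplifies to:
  True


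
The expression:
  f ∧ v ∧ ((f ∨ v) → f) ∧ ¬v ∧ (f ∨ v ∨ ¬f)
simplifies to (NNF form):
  False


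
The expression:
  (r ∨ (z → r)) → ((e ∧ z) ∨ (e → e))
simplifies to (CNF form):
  True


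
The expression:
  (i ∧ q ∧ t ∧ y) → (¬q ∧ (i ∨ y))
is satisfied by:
  {t: False, y: False, i: False, q: False}
  {q: True, t: False, y: False, i: False}
  {i: True, t: False, y: False, q: False}
  {q: True, i: True, t: False, y: False}
  {y: True, q: False, t: False, i: False}
  {q: True, y: True, t: False, i: False}
  {i: True, y: True, q: False, t: False}
  {q: True, i: True, y: True, t: False}
  {t: True, i: False, y: False, q: False}
  {q: True, t: True, i: False, y: False}
  {i: True, t: True, q: False, y: False}
  {q: True, i: True, t: True, y: False}
  {y: True, t: True, i: False, q: False}
  {q: True, y: True, t: True, i: False}
  {i: True, y: True, t: True, q: False}


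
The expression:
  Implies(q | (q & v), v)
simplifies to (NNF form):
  v | ~q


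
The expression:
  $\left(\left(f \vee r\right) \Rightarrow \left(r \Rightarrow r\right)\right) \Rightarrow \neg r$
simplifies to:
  $\neg r$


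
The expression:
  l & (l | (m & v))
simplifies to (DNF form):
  l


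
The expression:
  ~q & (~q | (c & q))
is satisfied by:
  {q: False}


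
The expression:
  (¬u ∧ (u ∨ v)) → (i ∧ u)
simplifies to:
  u ∨ ¬v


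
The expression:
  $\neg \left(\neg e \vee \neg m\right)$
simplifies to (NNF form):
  $e \wedge m$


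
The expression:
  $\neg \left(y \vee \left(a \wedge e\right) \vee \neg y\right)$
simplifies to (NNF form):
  $\text{False}$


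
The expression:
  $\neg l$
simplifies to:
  $\neg l$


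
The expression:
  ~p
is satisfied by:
  {p: False}


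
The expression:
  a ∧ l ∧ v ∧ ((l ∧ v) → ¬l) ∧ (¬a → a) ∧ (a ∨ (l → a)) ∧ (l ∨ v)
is never true.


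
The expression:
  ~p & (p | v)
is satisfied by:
  {v: True, p: False}


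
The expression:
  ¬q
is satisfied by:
  {q: False}


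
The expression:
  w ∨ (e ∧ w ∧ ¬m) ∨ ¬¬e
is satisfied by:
  {e: True, w: True}
  {e: True, w: False}
  {w: True, e: False}


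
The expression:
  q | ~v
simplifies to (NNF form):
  q | ~v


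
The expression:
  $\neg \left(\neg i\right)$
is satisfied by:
  {i: True}


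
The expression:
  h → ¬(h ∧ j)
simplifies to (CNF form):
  ¬h ∨ ¬j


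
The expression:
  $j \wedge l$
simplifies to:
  $j \wedge l$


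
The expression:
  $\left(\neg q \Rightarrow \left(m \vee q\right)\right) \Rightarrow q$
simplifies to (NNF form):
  $q \vee \neg m$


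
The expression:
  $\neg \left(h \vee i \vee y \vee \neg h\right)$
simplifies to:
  $\text{False}$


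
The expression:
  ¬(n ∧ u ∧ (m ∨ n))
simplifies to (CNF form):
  ¬n ∨ ¬u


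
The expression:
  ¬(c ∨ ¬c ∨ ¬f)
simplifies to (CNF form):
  False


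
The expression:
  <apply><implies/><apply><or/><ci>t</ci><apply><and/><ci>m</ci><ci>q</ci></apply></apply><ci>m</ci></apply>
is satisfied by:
  {m: True, t: False}
  {t: False, m: False}
  {t: True, m: True}


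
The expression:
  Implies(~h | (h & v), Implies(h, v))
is always true.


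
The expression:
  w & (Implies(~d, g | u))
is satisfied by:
  {d: True, u: True, g: True, w: True}
  {d: True, u: True, w: True, g: False}
  {d: True, g: True, w: True, u: False}
  {d: True, w: True, g: False, u: False}
  {u: True, w: True, g: True, d: False}
  {u: True, w: True, g: False, d: False}
  {w: True, g: True, u: False, d: False}


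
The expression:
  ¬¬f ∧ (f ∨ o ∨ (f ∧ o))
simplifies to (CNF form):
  f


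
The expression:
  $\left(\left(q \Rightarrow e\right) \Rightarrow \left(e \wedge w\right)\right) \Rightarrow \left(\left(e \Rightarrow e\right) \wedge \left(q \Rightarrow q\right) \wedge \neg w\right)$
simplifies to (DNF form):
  $\left(\neg e \wedge \neg q\right) \vee \neg w$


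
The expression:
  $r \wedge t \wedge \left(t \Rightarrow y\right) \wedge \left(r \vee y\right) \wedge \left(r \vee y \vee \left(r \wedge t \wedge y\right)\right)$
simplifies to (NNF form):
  $r \wedge t \wedge y$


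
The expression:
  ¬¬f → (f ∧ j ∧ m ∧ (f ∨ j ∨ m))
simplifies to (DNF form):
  (j ∧ m) ∨ ¬f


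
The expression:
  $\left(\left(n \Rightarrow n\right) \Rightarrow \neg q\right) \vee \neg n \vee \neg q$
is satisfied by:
  {q: False, n: False}
  {n: True, q: False}
  {q: True, n: False}


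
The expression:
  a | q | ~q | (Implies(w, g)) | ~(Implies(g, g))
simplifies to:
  True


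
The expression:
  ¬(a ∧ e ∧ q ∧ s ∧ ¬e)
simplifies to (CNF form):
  True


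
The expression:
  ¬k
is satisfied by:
  {k: False}


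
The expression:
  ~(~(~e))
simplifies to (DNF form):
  ~e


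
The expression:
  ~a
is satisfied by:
  {a: False}


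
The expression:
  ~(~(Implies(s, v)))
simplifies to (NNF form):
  v | ~s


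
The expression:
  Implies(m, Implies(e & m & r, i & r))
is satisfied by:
  {i: True, m: False, e: False, r: False}
  {i: False, m: False, e: False, r: False}
  {i: True, r: True, m: False, e: False}
  {r: True, i: False, m: False, e: False}
  {i: True, e: True, r: False, m: False}
  {e: True, r: False, m: False, i: False}
  {i: True, r: True, e: True, m: False}
  {r: True, e: True, i: False, m: False}
  {i: True, m: True, r: False, e: False}
  {m: True, r: False, e: False, i: False}
  {i: True, r: True, m: True, e: False}
  {r: True, m: True, i: False, e: False}
  {i: True, e: True, m: True, r: False}
  {e: True, m: True, r: False, i: False}
  {i: True, r: True, e: True, m: True}


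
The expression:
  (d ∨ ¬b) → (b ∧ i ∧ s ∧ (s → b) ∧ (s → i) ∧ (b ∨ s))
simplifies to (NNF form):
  b ∧ (i ∨ ¬d) ∧ (s ∨ ¬d)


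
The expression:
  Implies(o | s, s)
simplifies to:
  s | ~o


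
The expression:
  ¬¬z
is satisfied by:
  {z: True}


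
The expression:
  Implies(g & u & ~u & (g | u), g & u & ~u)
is always true.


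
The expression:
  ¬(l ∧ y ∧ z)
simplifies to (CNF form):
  ¬l ∨ ¬y ∨ ¬z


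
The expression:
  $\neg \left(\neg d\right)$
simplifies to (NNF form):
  $d$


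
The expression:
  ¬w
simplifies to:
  ¬w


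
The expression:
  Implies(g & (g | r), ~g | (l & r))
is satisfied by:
  {l: True, r: True, g: False}
  {l: True, r: False, g: False}
  {r: True, l: False, g: False}
  {l: False, r: False, g: False}
  {l: True, g: True, r: True}


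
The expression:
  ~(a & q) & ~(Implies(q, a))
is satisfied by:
  {q: True, a: False}


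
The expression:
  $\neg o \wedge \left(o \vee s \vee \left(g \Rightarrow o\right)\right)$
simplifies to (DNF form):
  $\left(s \wedge \neg o\right) \vee \left(\neg g \wedge \neg o\right)$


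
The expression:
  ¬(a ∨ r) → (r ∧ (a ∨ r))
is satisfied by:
  {r: True, a: True}
  {r: True, a: False}
  {a: True, r: False}


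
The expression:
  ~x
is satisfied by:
  {x: False}


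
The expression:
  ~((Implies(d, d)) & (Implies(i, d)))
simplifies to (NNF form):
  i & ~d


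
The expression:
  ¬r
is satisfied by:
  {r: False}


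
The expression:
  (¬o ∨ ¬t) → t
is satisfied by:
  {t: True}


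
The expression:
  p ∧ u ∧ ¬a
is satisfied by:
  {p: True, u: True, a: False}


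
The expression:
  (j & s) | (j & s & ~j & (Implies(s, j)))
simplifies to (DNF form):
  j & s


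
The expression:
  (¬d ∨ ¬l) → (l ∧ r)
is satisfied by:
  {r: True, d: True, l: True}
  {r: True, l: True, d: False}
  {d: True, l: True, r: False}


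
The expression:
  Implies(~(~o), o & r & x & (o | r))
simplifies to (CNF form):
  (r | ~o) & (x | ~o)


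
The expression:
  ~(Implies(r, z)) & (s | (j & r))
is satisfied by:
  {r: True, s: True, j: True, z: False}
  {r: True, s: True, j: False, z: False}
  {r: True, j: True, s: False, z: False}


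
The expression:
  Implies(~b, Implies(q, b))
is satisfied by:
  {b: True, q: False}
  {q: False, b: False}
  {q: True, b: True}


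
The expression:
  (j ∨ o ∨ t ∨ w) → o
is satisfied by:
  {o: True, t: False, w: False, j: False}
  {j: True, o: True, t: False, w: False}
  {o: True, w: True, t: False, j: False}
  {j: True, o: True, w: True, t: False}
  {o: True, t: True, w: False, j: False}
  {o: True, j: True, t: True, w: False}
  {o: True, w: True, t: True, j: False}
  {j: True, o: True, w: True, t: True}
  {j: False, t: False, w: False, o: False}


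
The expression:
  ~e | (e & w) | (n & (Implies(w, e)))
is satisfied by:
  {w: True, n: True, e: False}
  {w: True, e: False, n: False}
  {n: True, e: False, w: False}
  {n: False, e: False, w: False}
  {w: True, n: True, e: True}
  {w: True, e: True, n: False}
  {n: True, e: True, w: False}


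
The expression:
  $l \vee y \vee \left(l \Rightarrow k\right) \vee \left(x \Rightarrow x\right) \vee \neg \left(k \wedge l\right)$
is always true.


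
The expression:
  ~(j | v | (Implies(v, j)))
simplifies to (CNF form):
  False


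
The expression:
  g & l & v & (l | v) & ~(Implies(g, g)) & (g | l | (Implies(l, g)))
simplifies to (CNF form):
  False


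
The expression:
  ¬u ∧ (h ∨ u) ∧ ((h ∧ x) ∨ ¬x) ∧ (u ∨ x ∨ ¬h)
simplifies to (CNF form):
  h ∧ x ∧ ¬u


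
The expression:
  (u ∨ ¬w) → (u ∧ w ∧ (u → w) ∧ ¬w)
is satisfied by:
  {w: True, u: False}


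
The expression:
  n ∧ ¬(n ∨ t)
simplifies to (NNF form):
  False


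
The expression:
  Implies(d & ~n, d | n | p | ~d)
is always true.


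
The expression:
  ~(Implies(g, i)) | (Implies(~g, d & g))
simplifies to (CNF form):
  g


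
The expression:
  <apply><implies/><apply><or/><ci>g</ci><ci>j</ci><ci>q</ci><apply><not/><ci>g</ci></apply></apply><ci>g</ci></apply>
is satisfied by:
  {g: True}


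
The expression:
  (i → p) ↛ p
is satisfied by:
  {i: False, p: False}


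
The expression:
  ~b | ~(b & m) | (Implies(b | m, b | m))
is always true.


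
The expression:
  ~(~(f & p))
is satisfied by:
  {p: True, f: True}


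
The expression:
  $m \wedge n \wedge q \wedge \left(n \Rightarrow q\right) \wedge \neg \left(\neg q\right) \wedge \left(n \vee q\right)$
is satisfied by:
  {m: True, q: True, n: True}


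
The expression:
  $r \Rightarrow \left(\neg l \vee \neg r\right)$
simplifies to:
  $\neg l \vee \neg r$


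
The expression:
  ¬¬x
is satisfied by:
  {x: True}


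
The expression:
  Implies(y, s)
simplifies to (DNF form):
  s | ~y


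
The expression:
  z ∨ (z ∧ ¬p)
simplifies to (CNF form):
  z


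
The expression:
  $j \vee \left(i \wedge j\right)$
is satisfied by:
  {j: True}


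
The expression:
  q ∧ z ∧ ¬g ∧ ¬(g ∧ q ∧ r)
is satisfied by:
  {z: True, q: True, g: False}


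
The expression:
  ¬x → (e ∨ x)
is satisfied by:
  {x: True, e: True}
  {x: True, e: False}
  {e: True, x: False}


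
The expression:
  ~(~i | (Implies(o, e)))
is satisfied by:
  {i: True, o: True, e: False}


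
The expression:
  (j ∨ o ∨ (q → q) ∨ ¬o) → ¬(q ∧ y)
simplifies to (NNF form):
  ¬q ∨ ¬y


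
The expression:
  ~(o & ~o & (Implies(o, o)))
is always true.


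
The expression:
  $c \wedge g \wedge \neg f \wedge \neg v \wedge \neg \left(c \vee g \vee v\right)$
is never true.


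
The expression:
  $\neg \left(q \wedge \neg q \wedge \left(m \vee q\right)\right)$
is always true.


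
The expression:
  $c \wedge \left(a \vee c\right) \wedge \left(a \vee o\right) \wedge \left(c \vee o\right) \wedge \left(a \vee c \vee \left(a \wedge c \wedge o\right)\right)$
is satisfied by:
  {c: True, a: True, o: True}
  {c: True, a: True, o: False}
  {c: True, o: True, a: False}


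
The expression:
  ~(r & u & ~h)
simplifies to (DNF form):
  h | ~r | ~u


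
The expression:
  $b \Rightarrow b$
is always true.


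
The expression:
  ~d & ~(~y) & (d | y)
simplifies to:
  y & ~d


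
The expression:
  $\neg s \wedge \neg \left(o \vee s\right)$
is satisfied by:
  {o: False, s: False}


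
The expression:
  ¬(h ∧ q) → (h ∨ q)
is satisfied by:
  {q: True, h: True}
  {q: True, h: False}
  {h: True, q: False}


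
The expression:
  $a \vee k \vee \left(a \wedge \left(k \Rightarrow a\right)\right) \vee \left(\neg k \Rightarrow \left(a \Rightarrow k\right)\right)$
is always true.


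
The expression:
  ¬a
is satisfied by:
  {a: False}


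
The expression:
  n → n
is always true.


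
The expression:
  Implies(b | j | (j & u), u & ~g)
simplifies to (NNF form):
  (u | ~b) & (u | ~j) & (~b | ~g) & (~g | ~j)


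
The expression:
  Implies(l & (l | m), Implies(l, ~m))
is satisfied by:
  {l: False, m: False}
  {m: True, l: False}
  {l: True, m: False}


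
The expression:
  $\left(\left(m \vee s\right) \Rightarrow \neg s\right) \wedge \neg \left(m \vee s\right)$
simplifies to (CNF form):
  $\neg m \wedge \neg s$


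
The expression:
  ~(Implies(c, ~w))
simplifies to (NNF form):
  c & w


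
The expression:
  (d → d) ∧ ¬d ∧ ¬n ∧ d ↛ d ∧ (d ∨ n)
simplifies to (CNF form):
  False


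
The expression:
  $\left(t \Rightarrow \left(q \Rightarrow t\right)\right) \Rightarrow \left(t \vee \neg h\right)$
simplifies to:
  $t \vee \neg h$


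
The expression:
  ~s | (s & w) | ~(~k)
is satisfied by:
  {k: True, w: True, s: False}
  {k: True, s: False, w: False}
  {w: True, s: False, k: False}
  {w: False, s: False, k: False}
  {k: True, w: True, s: True}
  {k: True, s: True, w: False}
  {w: True, s: True, k: False}


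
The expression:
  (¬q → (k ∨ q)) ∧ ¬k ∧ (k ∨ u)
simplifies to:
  q ∧ u ∧ ¬k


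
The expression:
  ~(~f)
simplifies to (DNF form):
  f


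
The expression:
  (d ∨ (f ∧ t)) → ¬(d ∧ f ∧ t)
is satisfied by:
  {t: False, d: False, f: False}
  {f: True, t: False, d: False}
  {d: True, t: False, f: False}
  {f: True, d: True, t: False}
  {t: True, f: False, d: False}
  {f: True, t: True, d: False}
  {d: True, t: True, f: False}


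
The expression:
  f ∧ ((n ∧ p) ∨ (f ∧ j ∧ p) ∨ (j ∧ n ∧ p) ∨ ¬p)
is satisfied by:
  {f: True, j: True, n: True, p: False}
  {f: True, j: True, p: False, n: False}
  {f: True, n: True, p: False, j: False}
  {f: True, p: False, n: False, j: False}
  {f: True, j: True, p: True, n: True}
  {f: True, j: True, p: True, n: False}
  {f: True, p: True, n: True, j: False}


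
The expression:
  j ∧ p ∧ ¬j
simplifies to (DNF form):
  False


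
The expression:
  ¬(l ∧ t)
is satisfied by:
  {l: False, t: False}
  {t: True, l: False}
  {l: True, t: False}


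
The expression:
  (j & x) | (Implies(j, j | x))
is always true.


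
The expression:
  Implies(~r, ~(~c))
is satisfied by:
  {r: True, c: True}
  {r: True, c: False}
  {c: True, r: False}


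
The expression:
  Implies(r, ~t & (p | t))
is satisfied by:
  {p: True, r: False, t: False}
  {p: False, r: False, t: False}
  {t: True, p: True, r: False}
  {t: True, p: False, r: False}
  {r: True, p: True, t: False}


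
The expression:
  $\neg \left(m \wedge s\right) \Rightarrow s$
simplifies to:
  $s$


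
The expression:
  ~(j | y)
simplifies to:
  ~j & ~y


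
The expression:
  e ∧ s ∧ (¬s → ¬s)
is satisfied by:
  {e: True, s: True}


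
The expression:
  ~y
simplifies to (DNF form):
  ~y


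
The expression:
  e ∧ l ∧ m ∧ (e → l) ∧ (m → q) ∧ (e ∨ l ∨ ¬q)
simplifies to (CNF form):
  e ∧ l ∧ m ∧ q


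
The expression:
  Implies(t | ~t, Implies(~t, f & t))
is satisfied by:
  {t: True}


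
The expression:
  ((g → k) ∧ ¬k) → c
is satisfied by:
  {k: True, c: True, g: True}
  {k: True, c: True, g: False}
  {k: True, g: True, c: False}
  {k: True, g: False, c: False}
  {c: True, g: True, k: False}
  {c: True, g: False, k: False}
  {g: True, c: False, k: False}


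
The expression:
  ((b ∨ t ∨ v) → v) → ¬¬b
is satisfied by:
  {b: True, t: True, v: False}
  {b: True, v: False, t: False}
  {b: True, t: True, v: True}
  {b: True, v: True, t: False}
  {t: True, v: False, b: False}
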